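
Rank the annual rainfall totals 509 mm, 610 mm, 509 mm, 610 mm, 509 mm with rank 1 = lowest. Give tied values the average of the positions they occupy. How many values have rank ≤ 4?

3

Sorted (ascending): 509, 509, 509, 610, 610
The 3 values of 509 occupy positions 1–3 → average rank 2.
The 2 values of 610 occupy positions 4–5 → average rank (4+5)/2 = 4.5.
Ranks ≤ 4: {2, 2, 2} → 3 values.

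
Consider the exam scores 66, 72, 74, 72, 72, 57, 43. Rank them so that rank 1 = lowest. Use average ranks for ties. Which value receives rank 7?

Sorted (ascending): 43, 57, 66, 72, 72, 72, 74
The 3 values of 72 occupy positions 4–6 → average rank 5.
Rank 7 → value 74.

74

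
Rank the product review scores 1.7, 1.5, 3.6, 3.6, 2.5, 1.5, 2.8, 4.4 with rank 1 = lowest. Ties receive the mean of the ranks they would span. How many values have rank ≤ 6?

Sorted (ascending): 1.5, 1.5, 1.7, 2.5, 2.8, 3.6, 3.6, 4.4
The 2 values of 1.5 occupy positions 1–2 → average rank (1+2)/2 = 1.5.
The 2 values of 3.6 occupy positions 6–7 → average rank (6+7)/2 = 6.5.
Ranks ≤ 6: {1.5, 1.5, 3, 4, 5} → 5 values.

5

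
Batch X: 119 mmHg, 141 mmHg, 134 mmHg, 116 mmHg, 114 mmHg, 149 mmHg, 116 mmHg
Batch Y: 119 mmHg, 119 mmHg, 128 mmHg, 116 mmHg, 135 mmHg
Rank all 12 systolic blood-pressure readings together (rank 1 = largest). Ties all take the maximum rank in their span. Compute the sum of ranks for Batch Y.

35

Sorted (descending): 149, 141, 135, 134, 128, 119, 119, 119, 116, 116, 116, 114
The 3 values of 119 occupy positions 6–8 → each gets rank 8.
The 3 values of 116 occupy positions 9–11 → each gets rank 11.
Batch Y values → pooled ranks: 119→8, 119→8, 128→5, 116→11, 135→3
Rank sum = 8 + 8 + 5 + 11 + 3 = 35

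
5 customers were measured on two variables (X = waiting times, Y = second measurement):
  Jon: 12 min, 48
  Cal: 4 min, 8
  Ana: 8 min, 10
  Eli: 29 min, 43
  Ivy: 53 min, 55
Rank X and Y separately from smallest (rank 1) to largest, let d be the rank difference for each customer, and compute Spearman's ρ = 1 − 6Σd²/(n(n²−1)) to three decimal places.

0.900

Ranks of variable 1: 3, 1, 2, 4, 5
Ranks of variable 2: 4, 1, 2, 3, 5
d = r₁ − r₂: -1, 0, 0, 1, 0
d²: 1, 0, 0, 1, 0; Σd² = 2
ρ = 1 − 6·2/(5·24) = 1 − 12/120 = 0.900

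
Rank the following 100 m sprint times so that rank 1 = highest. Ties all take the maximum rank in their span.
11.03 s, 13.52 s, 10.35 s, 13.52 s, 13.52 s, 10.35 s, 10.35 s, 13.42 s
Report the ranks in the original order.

5, 3, 8, 3, 3, 8, 8, 4

Sorted (descending): 13.52, 13.52, 13.52, 13.42, 11.03, 10.35, 10.35, 10.35
The 3 values of 13.52 occupy positions 1–3 → each gets rank 3.
The 3 values of 10.35 occupy positions 6–8 → each gets rank 8.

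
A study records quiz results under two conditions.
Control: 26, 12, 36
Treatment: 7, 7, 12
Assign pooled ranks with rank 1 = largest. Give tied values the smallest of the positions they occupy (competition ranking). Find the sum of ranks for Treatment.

Sorted (descending): 36, 26, 12, 12, 7, 7
The 2 values of 12 occupy positions 3–4 → each gets rank 3.
The 2 values of 7 occupy positions 5–6 → each gets rank 5.
Treatment values → pooled ranks: 7→5, 7→5, 12→3
Rank sum = 5 + 5 + 3 = 13

13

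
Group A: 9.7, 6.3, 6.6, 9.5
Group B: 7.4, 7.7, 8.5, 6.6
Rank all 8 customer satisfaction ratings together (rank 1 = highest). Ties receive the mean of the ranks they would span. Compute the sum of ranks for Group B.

Sorted (descending): 9.7, 9.5, 8.5, 7.7, 7.4, 6.6, 6.6, 6.3
The 2 values of 6.6 occupy positions 6–7 → average rank (6+7)/2 = 6.5.
Group B values → pooled ranks: 7.4→5, 7.7→4, 8.5→3, 6.6→6.5
Rank sum = 5 + 4 + 3 + 6.5 = 18.5

18.5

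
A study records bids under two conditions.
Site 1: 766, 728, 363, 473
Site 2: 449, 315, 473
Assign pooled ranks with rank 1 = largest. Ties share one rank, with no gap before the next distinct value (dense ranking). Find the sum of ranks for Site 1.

11

Sorted (descending): 766, 728, 473, 473, 449, 363, 315
The 2 values of 473 share dense rank 3.
Remaining distinct values take the next consecutive integers.
Site 1 values → pooled ranks: 766→1, 728→2, 363→5, 473→3
Rank sum = 1 + 2 + 5 + 3 = 11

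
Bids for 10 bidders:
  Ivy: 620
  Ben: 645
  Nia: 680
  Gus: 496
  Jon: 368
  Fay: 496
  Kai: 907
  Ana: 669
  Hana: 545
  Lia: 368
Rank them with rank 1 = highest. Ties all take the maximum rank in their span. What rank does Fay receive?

8

Sorted (descending): 907, 680, 669, 645, 620, 545, 496, 496, 368, 368
The 2 values of 496 occupy positions 7–8 → each gets rank 8.
The 2 values of 368 occupy positions 9–10 → each gets rank 10.
Fay has value 496 → rank 8.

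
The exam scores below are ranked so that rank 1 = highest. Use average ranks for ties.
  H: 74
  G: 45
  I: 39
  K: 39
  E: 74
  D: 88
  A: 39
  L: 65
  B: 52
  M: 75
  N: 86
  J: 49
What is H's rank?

4.5

Sorted (descending): 88, 86, 75, 74, 74, 65, 52, 49, 45, 39, 39, 39
The 2 values of 74 occupy positions 4–5 → average rank (4+5)/2 = 4.5.
The 3 values of 39 occupy positions 10–12 → average rank 11.
H has value 74 → rank 4.5.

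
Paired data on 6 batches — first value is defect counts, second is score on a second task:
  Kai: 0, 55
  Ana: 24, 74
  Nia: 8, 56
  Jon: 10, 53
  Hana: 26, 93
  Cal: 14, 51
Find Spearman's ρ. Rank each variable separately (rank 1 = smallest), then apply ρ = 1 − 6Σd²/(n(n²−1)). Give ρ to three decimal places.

Ranks of variable 1: 1, 5, 2, 3, 6, 4
Ranks of variable 2: 3, 5, 4, 2, 6, 1
d = r₁ − r₂: -2, 0, -2, 1, 0, 3
d²: 4, 0, 4, 1, 0, 9; Σd² = 18
ρ = 1 − 6·18/(6·35) = 1 − 108/210 = 0.486

0.486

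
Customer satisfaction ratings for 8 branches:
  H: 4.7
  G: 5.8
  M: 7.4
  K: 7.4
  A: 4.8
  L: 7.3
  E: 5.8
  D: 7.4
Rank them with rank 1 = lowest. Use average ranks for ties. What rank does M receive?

7

Sorted (ascending): 4.7, 4.8, 5.8, 5.8, 7.3, 7.4, 7.4, 7.4
The 2 values of 5.8 occupy positions 3–4 → average rank (3+4)/2 = 3.5.
The 3 values of 7.4 occupy positions 6–8 → average rank 7.
M has value 7.4 → rank 7.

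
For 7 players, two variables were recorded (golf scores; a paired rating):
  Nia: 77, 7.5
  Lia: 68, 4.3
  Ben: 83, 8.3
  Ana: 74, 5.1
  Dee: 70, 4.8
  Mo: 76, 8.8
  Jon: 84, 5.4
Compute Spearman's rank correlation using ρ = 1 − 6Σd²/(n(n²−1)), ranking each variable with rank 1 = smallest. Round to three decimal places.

0.679

Ranks of variable 1: 5, 1, 6, 3, 2, 4, 7
Ranks of variable 2: 5, 1, 6, 3, 2, 7, 4
d = r₁ − r₂: 0, 0, 0, 0, 0, -3, 3
d²: 0, 0, 0, 0, 0, 9, 9; Σd² = 18
ρ = 1 − 6·18/(7·48) = 1 − 108/336 = 0.679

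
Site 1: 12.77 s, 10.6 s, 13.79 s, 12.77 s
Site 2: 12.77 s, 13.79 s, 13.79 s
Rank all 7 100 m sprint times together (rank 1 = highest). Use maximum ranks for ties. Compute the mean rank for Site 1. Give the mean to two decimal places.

Sorted (descending): 13.79, 13.79, 13.79, 12.77, 12.77, 12.77, 10.6
The 3 values of 13.79 occupy positions 1–3 → each gets rank 3.
The 3 values of 12.77 occupy positions 4–6 → each gets rank 6.
Site 1 values → pooled ranks: 12.77→6, 10.6→7, 13.79→3, 12.77→6
Mean rank = (6 + 7 + 3 + 6) / 4 = 5.50

5.50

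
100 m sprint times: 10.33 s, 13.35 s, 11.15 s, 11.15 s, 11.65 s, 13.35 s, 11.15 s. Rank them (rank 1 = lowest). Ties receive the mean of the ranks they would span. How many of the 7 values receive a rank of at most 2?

1

Sorted (ascending): 10.33, 11.15, 11.15, 11.15, 11.65, 13.35, 13.35
The 3 values of 11.15 occupy positions 2–4 → average rank 3.
The 2 values of 13.35 occupy positions 6–7 → average rank (6+7)/2 = 6.5.
Ranks ≤ 2: {1} → 1 value.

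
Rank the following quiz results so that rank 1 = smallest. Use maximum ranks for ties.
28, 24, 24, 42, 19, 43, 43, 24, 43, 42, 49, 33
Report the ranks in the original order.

5, 4, 4, 8, 1, 11, 11, 4, 11, 8, 12, 6

Sorted (ascending): 19, 24, 24, 24, 28, 33, 42, 42, 43, 43, 43, 49
The 3 values of 24 occupy positions 2–4 → each gets rank 4.
The 2 values of 42 occupy positions 7–8 → each gets rank 8.
The 3 values of 43 occupy positions 9–11 → each gets rank 11.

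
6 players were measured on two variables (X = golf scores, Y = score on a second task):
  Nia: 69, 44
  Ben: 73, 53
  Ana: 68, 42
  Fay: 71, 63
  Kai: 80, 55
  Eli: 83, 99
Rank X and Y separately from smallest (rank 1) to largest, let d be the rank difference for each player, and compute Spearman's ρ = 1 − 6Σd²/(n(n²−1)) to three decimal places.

0.829

Ranks of variable 1: 2, 4, 1, 3, 5, 6
Ranks of variable 2: 2, 3, 1, 5, 4, 6
d = r₁ − r₂: 0, 1, 0, -2, 1, 0
d²: 0, 1, 0, 4, 1, 0; Σd² = 6
ρ = 1 − 6·6/(6·35) = 1 − 36/210 = 0.829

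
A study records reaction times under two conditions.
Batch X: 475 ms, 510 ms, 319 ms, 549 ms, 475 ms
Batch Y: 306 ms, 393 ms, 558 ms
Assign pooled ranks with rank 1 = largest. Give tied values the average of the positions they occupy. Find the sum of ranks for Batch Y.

Sorted (descending): 558, 549, 510, 475, 475, 393, 319, 306
The 2 values of 475 occupy positions 4–5 → average rank (4+5)/2 = 4.5.
Batch Y values → pooled ranks: 306→8, 393→6, 558→1
Rank sum = 8 + 6 + 1 = 15

15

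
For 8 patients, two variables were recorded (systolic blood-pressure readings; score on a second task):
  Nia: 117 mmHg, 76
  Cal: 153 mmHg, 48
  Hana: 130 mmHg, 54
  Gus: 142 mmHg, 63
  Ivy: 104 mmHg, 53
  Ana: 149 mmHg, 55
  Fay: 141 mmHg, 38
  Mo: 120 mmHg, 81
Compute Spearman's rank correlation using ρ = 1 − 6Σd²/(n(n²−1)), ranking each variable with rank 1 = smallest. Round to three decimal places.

-0.310

Ranks of variable 1: 2, 8, 4, 6, 1, 7, 5, 3
Ranks of variable 2: 7, 2, 4, 6, 3, 5, 1, 8
d = r₁ − r₂: -5, 6, 0, 0, -2, 2, 4, -5
d²: 25, 36, 0, 0, 4, 4, 16, 25; Σd² = 110
ρ = 1 − 6·110/(8·63) = 1 − 660/504 = -0.310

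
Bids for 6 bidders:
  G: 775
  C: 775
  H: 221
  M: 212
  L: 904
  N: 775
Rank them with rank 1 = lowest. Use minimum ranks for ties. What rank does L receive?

6

Sorted (ascending): 212, 221, 775, 775, 775, 904
The 3 values of 775 occupy positions 3–5 → each gets rank 3.
L has value 904 → rank 6.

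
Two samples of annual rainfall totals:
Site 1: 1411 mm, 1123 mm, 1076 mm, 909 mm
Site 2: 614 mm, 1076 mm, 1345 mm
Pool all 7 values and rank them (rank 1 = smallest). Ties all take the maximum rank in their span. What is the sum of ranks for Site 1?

18

Sorted (ascending): 614, 909, 1076, 1076, 1123, 1345, 1411
The 2 values of 1076 occupy positions 3–4 → each gets rank 4.
Site 1 values → pooled ranks: 1411→7, 1123→5, 1076→4, 909→2
Rank sum = 7 + 5 + 4 + 2 = 18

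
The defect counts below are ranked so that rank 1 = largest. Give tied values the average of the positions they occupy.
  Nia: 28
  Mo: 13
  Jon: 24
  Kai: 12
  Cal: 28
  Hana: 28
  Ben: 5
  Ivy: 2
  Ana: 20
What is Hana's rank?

2

Sorted (descending): 28, 28, 28, 24, 20, 13, 12, 5, 2
The 3 values of 28 occupy positions 1–3 → average rank 2.
Hana has value 28 → rank 2.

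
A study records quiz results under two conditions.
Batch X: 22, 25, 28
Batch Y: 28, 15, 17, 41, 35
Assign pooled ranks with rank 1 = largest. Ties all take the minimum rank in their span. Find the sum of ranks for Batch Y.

Sorted (descending): 41, 35, 28, 28, 25, 22, 17, 15
The 2 values of 28 occupy positions 3–4 → each gets rank 3.
Batch Y values → pooled ranks: 28→3, 15→8, 17→7, 41→1, 35→2
Rank sum = 3 + 8 + 7 + 1 + 2 = 21

21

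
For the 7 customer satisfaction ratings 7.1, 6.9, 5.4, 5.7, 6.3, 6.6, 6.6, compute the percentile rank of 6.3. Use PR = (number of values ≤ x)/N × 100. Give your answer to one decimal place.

N = 7.
Strictly below 6.3: 2. Equal to 6.3: 1.
PR = 3/7 × 100 = 42.9

42.9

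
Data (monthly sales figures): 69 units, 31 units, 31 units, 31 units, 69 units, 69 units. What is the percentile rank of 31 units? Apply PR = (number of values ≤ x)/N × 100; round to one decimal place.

50.0

N = 6.
Strictly below 31: 0. Equal to 31: 3.
PR = 3/6 × 100 = 50.0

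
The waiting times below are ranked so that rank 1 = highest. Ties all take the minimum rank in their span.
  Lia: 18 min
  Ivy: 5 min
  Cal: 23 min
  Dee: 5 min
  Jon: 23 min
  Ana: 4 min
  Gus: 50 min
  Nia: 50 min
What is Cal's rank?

3

Sorted (descending): 50, 50, 23, 23, 18, 5, 5, 4
The 2 values of 50 occupy positions 1–2 → each gets rank 1.
The 2 values of 23 occupy positions 3–4 → each gets rank 3.
The 2 values of 5 occupy positions 6–7 → each gets rank 6.
Cal has value 23 min → rank 3.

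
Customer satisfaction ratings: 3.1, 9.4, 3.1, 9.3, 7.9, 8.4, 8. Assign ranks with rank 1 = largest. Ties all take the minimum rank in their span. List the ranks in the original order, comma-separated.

6, 1, 6, 2, 5, 3, 4

Sorted (descending): 9.4, 9.3, 8.4, 8, 7.9, 3.1, 3.1
The 2 values of 3.1 occupy positions 6–7 → each gets rank 6.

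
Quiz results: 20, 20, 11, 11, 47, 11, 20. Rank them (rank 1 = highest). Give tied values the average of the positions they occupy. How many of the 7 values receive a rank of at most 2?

Sorted (descending): 47, 20, 20, 20, 11, 11, 11
The 3 values of 20 occupy positions 2–4 → average rank 3.
The 3 values of 11 occupy positions 5–7 → average rank 6.
Ranks ≤ 2: {1} → 1 value.

1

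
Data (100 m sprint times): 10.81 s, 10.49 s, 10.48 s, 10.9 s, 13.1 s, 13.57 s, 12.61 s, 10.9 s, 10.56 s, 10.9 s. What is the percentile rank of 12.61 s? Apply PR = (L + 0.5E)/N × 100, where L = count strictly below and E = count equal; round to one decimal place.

75.0

N = 10.
Strictly below 12.61: 7. Equal to 12.61: 1.
PR = (7 + 0.5·1)/10 × 100 = 75.0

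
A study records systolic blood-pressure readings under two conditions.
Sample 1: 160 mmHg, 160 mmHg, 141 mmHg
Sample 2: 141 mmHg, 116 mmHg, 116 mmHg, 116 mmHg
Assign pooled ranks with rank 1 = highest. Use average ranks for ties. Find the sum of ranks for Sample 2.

21.5

Sorted (descending): 160, 160, 141, 141, 116, 116, 116
The 2 values of 160 occupy positions 1–2 → average rank (1+2)/2 = 1.5.
The 2 values of 141 occupy positions 3–4 → average rank (3+4)/2 = 3.5.
The 3 values of 116 occupy positions 5–7 → average rank 6.
Sample 2 values → pooled ranks: 141→3.5, 116→6, 116→6, 116→6
Rank sum = 3.5 + 6 + 6 + 6 = 21.5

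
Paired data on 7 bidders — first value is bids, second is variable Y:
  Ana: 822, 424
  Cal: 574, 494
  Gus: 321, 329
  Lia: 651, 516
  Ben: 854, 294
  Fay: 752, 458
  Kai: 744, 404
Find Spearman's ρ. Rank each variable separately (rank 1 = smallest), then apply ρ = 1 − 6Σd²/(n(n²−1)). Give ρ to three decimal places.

-0.321

Ranks of variable 1: 6, 2, 1, 3, 7, 5, 4
Ranks of variable 2: 4, 6, 2, 7, 1, 5, 3
d = r₁ − r₂: 2, -4, -1, -4, 6, 0, 1
d²: 4, 16, 1, 16, 36, 0, 1; Σd² = 74
ρ = 1 − 6·74/(7·48) = 1 − 444/336 = -0.321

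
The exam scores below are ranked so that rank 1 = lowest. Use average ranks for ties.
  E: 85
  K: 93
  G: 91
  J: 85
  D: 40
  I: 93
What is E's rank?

Sorted (ascending): 40, 85, 85, 91, 93, 93
The 2 values of 85 occupy positions 2–3 → average rank (2+3)/2 = 2.5.
The 2 values of 93 occupy positions 5–6 → average rank (5+6)/2 = 5.5.
E has value 85 → rank 2.5.

2.5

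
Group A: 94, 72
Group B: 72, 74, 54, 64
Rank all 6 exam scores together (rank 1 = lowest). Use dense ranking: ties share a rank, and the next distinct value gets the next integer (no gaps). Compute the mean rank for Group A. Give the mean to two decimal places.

Sorted (ascending): 54, 64, 72, 72, 74, 94
The 2 values of 72 share dense rank 3.
Remaining distinct values take the next consecutive integers.
Group A values → pooled ranks: 94→5, 72→3
Mean rank = (5 + 3) / 2 = 4.00

4.00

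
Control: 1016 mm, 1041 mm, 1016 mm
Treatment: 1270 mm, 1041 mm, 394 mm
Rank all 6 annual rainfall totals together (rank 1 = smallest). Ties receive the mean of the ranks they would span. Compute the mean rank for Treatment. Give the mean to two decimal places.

Sorted (ascending): 394, 1016, 1016, 1041, 1041, 1270
The 2 values of 1016 occupy positions 2–3 → average rank (2+3)/2 = 2.5.
The 2 values of 1041 occupy positions 4–5 → average rank (4+5)/2 = 4.5.
Treatment values → pooled ranks: 1270→6, 1041→4.5, 394→1
Mean rank = (6 + 4.5 + 1) / 3 = 3.83

3.83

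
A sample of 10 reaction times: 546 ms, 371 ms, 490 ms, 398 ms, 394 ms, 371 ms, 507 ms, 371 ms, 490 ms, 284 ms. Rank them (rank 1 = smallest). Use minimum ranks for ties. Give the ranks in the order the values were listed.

Sorted (ascending): 284, 371, 371, 371, 394, 398, 490, 490, 507, 546
The 3 values of 371 occupy positions 2–4 → each gets rank 2.
The 2 values of 490 occupy positions 7–8 → each gets rank 7.

10, 2, 7, 6, 5, 2, 9, 2, 7, 1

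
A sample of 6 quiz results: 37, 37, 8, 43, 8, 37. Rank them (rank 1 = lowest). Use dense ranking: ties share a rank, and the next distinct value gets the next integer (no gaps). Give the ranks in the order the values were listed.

2, 2, 1, 3, 1, 2

Sorted (ascending): 8, 8, 37, 37, 37, 43
The 2 values of 8 share dense rank 1.
The 3 values of 37 share dense rank 2.
Remaining distinct values take the next consecutive integers.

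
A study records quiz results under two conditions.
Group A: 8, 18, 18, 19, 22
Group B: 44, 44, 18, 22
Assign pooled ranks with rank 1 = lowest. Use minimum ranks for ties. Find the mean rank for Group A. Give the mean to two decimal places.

3.20

Sorted (ascending): 8, 18, 18, 18, 19, 22, 22, 44, 44
The 3 values of 18 occupy positions 2–4 → each gets rank 2.
The 2 values of 22 occupy positions 6–7 → each gets rank 6.
The 2 values of 44 occupy positions 8–9 → each gets rank 8.
Group A values → pooled ranks: 8→1, 18→2, 18→2, 19→5, 22→6
Mean rank = (1 + 2 + 2 + 5 + 6) / 5 = 3.20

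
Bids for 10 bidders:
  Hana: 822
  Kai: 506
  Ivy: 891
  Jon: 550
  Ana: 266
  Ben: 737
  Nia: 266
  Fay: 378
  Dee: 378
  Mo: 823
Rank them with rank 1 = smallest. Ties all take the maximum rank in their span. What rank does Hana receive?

Sorted (ascending): 266, 266, 378, 378, 506, 550, 737, 822, 823, 891
The 2 values of 266 occupy positions 1–2 → each gets rank 2.
The 2 values of 378 occupy positions 3–4 → each gets rank 4.
Hana has value 822 → rank 8.

8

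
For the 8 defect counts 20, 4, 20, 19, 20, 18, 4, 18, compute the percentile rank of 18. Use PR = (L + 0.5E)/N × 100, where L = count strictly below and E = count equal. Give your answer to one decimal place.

N = 8.
Strictly below 18: 2. Equal to 18: 2.
PR = (2 + 0.5·2)/8 × 100 = 37.5

37.5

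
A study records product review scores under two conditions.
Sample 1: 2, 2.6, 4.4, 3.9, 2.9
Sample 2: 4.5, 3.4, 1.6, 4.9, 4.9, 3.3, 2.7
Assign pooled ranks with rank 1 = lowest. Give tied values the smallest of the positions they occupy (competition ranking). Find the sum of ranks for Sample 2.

Sorted (ascending): 1.6, 2, 2.6, 2.7, 2.9, 3.3, 3.4, 3.9, 4.4, 4.5, 4.9, 4.9
The 2 values of 4.9 occupy positions 11–12 → each gets rank 11.
Sample 2 values → pooled ranks: 4.5→10, 3.4→7, 1.6→1, 4.9→11, 4.9→11, 3.3→6, 2.7→4
Rank sum = 10 + 7 + 1 + 11 + 11 + 6 + 4 = 50

50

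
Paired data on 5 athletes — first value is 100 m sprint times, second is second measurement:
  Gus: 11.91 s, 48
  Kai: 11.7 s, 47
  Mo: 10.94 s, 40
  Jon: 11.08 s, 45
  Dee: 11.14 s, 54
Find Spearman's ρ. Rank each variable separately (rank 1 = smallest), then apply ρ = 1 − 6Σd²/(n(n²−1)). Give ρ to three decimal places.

0.700

Ranks of variable 1: 5, 4, 1, 2, 3
Ranks of variable 2: 4, 3, 1, 2, 5
d = r₁ − r₂: 1, 1, 0, 0, -2
d²: 1, 1, 0, 0, 4; Σd² = 6
ρ = 1 − 6·6/(5·24) = 1 − 36/120 = 0.700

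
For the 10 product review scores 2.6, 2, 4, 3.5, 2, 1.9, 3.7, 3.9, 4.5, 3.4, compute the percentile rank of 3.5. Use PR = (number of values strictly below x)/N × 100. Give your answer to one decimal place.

50.0

N = 10.
Strictly below 3.5: 5. Equal to 3.5: 1.
PR = 5/10 × 100 = 50.0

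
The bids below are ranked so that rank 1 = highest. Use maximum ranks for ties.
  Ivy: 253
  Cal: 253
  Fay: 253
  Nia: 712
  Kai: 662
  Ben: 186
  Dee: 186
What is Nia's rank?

1

Sorted (descending): 712, 662, 253, 253, 253, 186, 186
The 3 values of 253 occupy positions 3–5 → each gets rank 5.
The 2 values of 186 occupy positions 6–7 → each gets rank 7.
Nia has value 712 → rank 1.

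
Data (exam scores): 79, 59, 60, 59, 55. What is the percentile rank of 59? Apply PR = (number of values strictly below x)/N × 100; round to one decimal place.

20.0

N = 5.
Strictly below 59: 1. Equal to 59: 2.
PR = 1/5 × 100 = 20.0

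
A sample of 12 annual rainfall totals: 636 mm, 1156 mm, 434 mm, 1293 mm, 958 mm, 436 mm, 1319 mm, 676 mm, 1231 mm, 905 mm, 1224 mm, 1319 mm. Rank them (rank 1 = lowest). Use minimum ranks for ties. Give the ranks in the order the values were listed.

3, 7, 1, 10, 6, 2, 11, 4, 9, 5, 8, 11

Sorted (ascending): 434, 436, 636, 676, 905, 958, 1156, 1224, 1231, 1293, 1319, 1319
The 2 values of 1319 occupy positions 11–12 → each gets rank 11.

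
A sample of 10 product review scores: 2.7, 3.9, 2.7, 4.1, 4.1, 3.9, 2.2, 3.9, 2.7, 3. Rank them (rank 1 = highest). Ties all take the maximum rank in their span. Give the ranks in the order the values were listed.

9, 5, 9, 2, 2, 5, 10, 5, 9, 6

Sorted (descending): 4.1, 4.1, 3.9, 3.9, 3.9, 3, 2.7, 2.7, 2.7, 2.2
The 2 values of 4.1 occupy positions 1–2 → each gets rank 2.
The 3 values of 3.9 occupy positions 3–5 → each gets rank 5.
The 3 values of 2.7 occupy positions 7–9 → each gets rank 9.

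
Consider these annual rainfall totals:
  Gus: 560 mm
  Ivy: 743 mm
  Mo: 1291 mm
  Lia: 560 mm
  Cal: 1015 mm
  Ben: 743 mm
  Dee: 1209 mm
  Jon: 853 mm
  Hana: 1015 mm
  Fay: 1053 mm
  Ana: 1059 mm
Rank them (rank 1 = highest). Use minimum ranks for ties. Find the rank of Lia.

Sorted (descending): 1291, 1209, 1059, 1053, 1015, 1015, 853, 743, 743, 560, 560
The 2 values of 1015 occupy positions 5–6 → each gets rank 5.
The 2 values of 743 occupy positions 8–9 → each gets rank 8.
The 2 values of 560 occupy positions 10–11 → each gets rank 10.
Lia has value 560 mm → rank 10.

10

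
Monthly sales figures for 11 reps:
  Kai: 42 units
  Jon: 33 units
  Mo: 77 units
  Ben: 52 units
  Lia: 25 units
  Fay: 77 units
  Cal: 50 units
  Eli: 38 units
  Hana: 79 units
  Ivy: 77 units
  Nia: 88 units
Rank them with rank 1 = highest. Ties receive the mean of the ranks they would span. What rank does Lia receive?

11

Sorted (descending): 88, 79, 77, 77, 77, 52, 50, 42, 38, 33, 25
The 3 values of 77 occupy positions 3–5 → average rank 4.
Lia has value 25 units → rank 11.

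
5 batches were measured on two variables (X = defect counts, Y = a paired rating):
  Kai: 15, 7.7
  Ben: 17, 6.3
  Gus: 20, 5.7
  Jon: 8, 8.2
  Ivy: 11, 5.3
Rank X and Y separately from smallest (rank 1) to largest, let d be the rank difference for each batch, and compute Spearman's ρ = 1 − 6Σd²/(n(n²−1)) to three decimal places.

-0.400

Ranks of variable 1: 3, 4, 5, 1, 2
Ranks of variable 2: 4, 3, 2, 5, 1
d = r₁ − r₂: -1, 1, 3, -4, 1
d²: 1, 1, 9, 16, 1; Σd² = 28
ρ = 1 − 6·28/(5·24) = 1 − 168/120 = -0.400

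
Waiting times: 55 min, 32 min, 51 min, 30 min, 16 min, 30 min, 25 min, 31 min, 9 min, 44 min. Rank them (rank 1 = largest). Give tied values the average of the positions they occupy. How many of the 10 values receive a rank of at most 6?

Sorted (descending): 55, 51, 44, 32, 31, 30, 30, 25, 16, 9
The 2 values of 30 occupy positions 6–7 → average rank (6+7)/2 = 6.5.
Ranks ≤ 6: {1, 2, 3, 4, 5} → 5 values.

5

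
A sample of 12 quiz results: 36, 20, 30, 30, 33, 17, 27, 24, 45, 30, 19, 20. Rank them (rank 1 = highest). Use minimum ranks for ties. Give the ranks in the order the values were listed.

Sorted (descending): 45, 36, 33, 30, 30, 30, 27, 24, 20, 20, 19, 17
The 3 values of 30 occupy positions 4–6 → each gets rank 4.
The 2 values of 20 occupy positions 9–10 → each gets rank 9.

2, 9, 4, 4, 3, 12, 7, 8, 1, 4, 11, 9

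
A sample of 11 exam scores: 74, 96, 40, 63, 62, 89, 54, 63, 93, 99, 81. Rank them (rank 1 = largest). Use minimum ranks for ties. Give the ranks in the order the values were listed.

6, 2, 11, 7, 9, 4, 10, 7, 3, 1, 5

Sorted (descending): 99, 96, 93, 89, 81, 74, 63, 63, 62, 54, 40
The 2 values of 63 occupy positions 7–8 → each gets rank 7.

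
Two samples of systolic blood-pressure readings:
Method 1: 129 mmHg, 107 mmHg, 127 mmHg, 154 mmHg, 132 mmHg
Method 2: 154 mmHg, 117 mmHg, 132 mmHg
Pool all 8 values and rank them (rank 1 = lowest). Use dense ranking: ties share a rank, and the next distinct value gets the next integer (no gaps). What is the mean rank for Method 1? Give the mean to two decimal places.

Sorted (ascending): 107, 117, 127, 129, 132, 132, 154, 154
The 2 values of 132 share dense rank 5.
The 2 values of 154 share dense rank 6.
Remaining distinct values take the next consecutive integers.
Method 1 values → pooled ranks: 129→4, 107→1, 127→3, 154→6, 132→5
Mean rank = (4 + 1 + 3 + 6 + 5) / 5 = 3.80

3.80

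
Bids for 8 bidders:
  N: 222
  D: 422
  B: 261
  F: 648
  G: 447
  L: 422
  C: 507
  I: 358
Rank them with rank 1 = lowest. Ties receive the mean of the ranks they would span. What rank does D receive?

4.5

Sorted (ascending): 222, 261, 358, 422, 422, 447, 507, 648
The 2 values of 422 occupy positions 4–5 → average rank (4+5)/2 = 4.5.
D has value 422 → rank 4.5.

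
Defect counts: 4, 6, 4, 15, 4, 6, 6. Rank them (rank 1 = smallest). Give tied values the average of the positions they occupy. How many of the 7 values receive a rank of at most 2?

Sorted (ascending): 4, 4, 4, 6, 6, 6, 15
The 3 values of 4 occupy positions 1–3 → average rank 2.
The 3 values of 6 occupy positions 4–6 → average rank 5.
Ranks ≤ 2: {2, 2, 2} → 3 values.

3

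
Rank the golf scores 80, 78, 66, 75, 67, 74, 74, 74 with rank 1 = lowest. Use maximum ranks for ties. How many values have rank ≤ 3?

Sorted (ascending): 66, 67, 74, 74, 74, 75, 78, 80
The 3 values of 74 occupy positions 3–5 → each gets rank 5.
Ranks ≤ 3: {1, 2} → 2 values.

2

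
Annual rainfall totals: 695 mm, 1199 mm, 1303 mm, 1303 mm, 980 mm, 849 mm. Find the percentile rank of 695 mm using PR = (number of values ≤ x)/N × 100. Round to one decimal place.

N = 6.
Strictly below 695: 0. Equal to 695: 1.
PR = 1/6 × 100 = 16.7

16.7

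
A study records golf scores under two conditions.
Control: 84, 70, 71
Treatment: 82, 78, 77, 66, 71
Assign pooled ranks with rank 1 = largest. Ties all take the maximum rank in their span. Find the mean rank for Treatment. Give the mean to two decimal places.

Sorted (descending): 84, 82, 78, 77, 71, 71, 70, 66
The 2 values of 71 occupy positions 5–6 → each gets rank 6.
Treatment values → pooled ranks: 82→2, 78→3, 77→4, 66→8, 71→6
Mean rank = (2 + 3 + 4 + 8 + 6) / 5 = 4.60

4.60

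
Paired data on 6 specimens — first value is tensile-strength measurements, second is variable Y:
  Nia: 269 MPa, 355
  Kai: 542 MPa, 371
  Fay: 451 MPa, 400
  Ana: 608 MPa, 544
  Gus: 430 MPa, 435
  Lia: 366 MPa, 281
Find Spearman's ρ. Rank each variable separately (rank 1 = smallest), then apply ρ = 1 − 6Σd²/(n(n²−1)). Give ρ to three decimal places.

0.714

Ranks of variable 1: 1, 5, 4, 6, 3, 2
Ranks of variable 2: 2, 3, 4, 6, 5, 1
d = r₁ − r₂: -1, 2, 0, 0, -2, 1
d²: 1, 4, 0, 0, 4, 1; Σd² = 10
ρ = 1 − 6·10/(6·35) = 1 − 60/210 = 0.714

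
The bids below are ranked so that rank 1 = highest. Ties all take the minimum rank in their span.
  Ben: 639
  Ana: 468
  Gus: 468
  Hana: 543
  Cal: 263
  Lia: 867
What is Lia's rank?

Sorted (descending): 867, 639, 543, 468, 468, 263
The 2 values of 468 occupy positions 4–5 → each gets rank 4.
Lia has value 867 → rank 1.

1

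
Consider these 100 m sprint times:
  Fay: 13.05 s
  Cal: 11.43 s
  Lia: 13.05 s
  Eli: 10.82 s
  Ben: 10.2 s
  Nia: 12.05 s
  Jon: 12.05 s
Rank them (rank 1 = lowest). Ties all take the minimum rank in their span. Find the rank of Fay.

6

Sorted (ascending): 10.2, 10.82, 11.43, 12.05, 12.05, 13.05, 13.05
The 2 values of 12.05 occupy positions 4–5 → each gets rank 4.
The 2 values of 13.05 occupy positions 6–7 → each gets rank 6.
Fay has value 13.05 s → rank 6.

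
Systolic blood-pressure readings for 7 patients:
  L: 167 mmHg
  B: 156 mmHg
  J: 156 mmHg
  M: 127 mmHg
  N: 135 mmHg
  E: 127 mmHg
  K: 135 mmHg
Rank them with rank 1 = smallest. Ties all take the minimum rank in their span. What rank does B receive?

5

Sorted (ascending): 127, 127, 135, 135, 156, 156, 167
The 2 values of 127 occupy positions 1–2 → each gets rank 1.
The 2 values of 135 occupy positions 3–4 → each gets rank 3.
The 2 values of 156 occupy positions 5–6 → each gets rank 5.
B has value 156 mmHg → rank 5.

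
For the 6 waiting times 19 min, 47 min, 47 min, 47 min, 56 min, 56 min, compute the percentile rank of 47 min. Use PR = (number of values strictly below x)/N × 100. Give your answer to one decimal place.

16.7

N = 6.
Strictly below 47: 1. Equal to 47: 3.
PR = 1/6 × 100 = 16.7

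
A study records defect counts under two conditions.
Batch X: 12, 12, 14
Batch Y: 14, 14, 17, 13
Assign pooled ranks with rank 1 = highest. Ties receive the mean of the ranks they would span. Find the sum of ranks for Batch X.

16

Sorted (descending): 17, 14, 14, 14, 13, 12, 12
The 3 values of 14 occupy positions 2–4 → average rank 3.
The 2 values of 12 occupy positions 6–7 → average rank (6+7)/2 = 6.5.
Batch X values → pooled ranks: 12→6.5, 12→6.5, 14→3
Rank sum = 6.5 + 6.5 + 3 = 16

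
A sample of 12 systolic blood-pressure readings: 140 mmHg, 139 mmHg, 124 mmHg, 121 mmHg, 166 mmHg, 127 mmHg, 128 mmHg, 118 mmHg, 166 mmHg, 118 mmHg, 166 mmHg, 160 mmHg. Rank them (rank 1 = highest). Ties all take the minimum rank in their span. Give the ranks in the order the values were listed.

5, 6, 9, 10, 1, 8, 7, 11, 1, 11, 1, 4

Sorted (descending): 166, 166, 166, 160, 140, 139, 128, 127, 124, 121, 118, 118
The 3 values of 166 occupy positions 1–3 → each gets rank 1.
The 2 values of 118 occupy positions 11–12 → each gets rank 11.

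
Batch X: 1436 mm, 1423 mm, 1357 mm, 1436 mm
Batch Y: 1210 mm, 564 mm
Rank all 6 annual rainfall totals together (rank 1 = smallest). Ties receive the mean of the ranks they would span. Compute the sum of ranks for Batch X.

Sorted (ascending): 564, 1210, 1357, 1423, 1436, 1436
The 2 values of 1436 occupy positions 5–6 → average rank (5+6)/2 = 5.5.
Batch X values → pooled ranks: 1436→5.5, 1423→4, 1357→3, 1436→5.5
Rank sum = 5.5 + 4 + 3 + 5.5 = 18

18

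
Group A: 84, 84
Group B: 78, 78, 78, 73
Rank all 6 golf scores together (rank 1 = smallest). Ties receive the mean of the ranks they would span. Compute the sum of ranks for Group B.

Sorted (ascending): 73, 78, 78, 78, 84, 84
The 3 values of 78 occupy positions 2–4 → average rank 3.
The 2 values of 84 occupy positions 5–6 → average rank (5+6)/2 = 5.5.
Group B values → pooled ranks: 78→3, 78→3, 78→3, 73→1
Rank sum = 3 + 3 + 3 + 1 = 10

10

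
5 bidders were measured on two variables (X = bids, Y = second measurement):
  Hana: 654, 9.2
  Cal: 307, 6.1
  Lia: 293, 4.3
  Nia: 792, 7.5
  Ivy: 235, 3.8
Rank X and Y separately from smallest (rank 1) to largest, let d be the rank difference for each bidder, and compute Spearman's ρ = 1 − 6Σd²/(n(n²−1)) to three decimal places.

0.900

Ranks of variable 1: 4, 3, 2, 5, 1
Ranks of variable 2: 5, 3, 2, 4, 1
d = r₁ − r₂: -1, 0, 0, 1, 0
d²: 1, 0, 0, 1, 0; Σd² = 2
ρ = 1 − 6·2/(5·24) = 1 − 12/120 = 0.900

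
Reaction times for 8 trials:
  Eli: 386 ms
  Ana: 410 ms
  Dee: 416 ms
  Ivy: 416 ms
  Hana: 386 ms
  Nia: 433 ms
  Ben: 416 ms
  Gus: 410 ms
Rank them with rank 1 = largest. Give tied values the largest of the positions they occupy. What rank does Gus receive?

Sorted (descending): 433, 416, 416, 416, 410, 410, 386, 386
The 3 values of 416 occupy positions 2–4 → each gets rank 4.
The 2 values of 410 occupy positions 5–6 → each gets rank 6.
The 2 values of 386 occupy positions 7–8 → each gets rank 8.
Gus has value 410 ms → rank 6.

6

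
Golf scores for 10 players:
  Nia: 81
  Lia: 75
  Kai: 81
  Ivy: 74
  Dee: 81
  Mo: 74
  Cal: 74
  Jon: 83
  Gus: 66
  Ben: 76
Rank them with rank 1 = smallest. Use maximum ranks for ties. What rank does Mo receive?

Sorted (ascending): 66, 74, 74, 74, 75, 76, 81, 81, 81, 83
The 3 values of 74 occupy positions 2–4 → each gets rank 4.
The 3 values of 81 occupy positions 7–9 → each gets rank 9.
Mo has value 74 → rank 4.

4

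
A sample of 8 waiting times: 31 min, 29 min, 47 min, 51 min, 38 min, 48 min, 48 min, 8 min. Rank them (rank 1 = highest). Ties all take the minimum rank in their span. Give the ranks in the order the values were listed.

6, 7, 4, 1, 5, 2, 2, 8

Sorted (descending): 51, 48, 48, 47, 38, 31, 29, 8
The 2 values of 48 occupy positions 2–3 → each gets rank 2.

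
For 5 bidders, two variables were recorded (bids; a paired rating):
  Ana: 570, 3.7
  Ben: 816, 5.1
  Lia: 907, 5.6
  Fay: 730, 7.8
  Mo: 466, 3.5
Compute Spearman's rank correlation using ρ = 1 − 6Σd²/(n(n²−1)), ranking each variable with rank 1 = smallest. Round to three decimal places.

Ranks of variable 1: 2, 4, 5, 3, 1
Ranks of variable 2: 2, 3, 4, 5, 1
d = r₁ − r₂: 0, 1, 1, -2, 0
d²: 0, 1, 1, 4, 0; Σd² = 6
ρ = 1 − 6·6/(5·24) = 1 − 36/120 = 0.700

0.700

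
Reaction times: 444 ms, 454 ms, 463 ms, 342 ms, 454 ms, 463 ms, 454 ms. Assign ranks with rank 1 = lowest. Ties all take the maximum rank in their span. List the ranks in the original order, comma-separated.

Sorted (ascending): 342, 444, 454, 454, 454, 463, 463
The 3 values of 454 occupy positions 3–5 → each gets rank 5.
The 2 values of 463 occupy positions 6–7 → each gets rank 7.

2, 5, 7, 1, 5, 7, 5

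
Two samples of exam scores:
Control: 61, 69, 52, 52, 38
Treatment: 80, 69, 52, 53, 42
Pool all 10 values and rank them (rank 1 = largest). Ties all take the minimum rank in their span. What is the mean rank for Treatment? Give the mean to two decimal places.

Sorted (descending): 80, 69, 69, 61, 53, 52, 52, 52, 42, 38
The 2 values of 69 occupy positions 2–3 → each gets rank 2.
The 3 values of 52 occupy positions 6–8 → each gets rank 6.
Treatment values → pooled ranks: 80→1, 69→2, 52→6, 53→5, 42→9
Mean rank = (1 + 2 + 6 + 5 + 9) / 5 = 4.60

4.60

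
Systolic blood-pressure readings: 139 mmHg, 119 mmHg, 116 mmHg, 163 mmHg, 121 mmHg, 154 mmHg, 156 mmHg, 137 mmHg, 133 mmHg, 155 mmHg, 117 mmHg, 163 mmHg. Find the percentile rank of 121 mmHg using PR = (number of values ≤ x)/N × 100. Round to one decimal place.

N = 12.
Strictly below 121: 3. Equal to 121: 1.
PR = 4/12 × 100 = 33.3

33.3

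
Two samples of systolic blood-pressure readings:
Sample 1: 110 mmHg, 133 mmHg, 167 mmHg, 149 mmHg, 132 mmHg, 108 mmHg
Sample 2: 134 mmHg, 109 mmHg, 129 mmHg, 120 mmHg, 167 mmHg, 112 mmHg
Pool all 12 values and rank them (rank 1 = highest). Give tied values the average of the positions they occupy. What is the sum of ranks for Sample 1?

37.5

Sorted (descending): 167, 167, 149, 134, 133, 132, 129, 120, 112, 110, 109, 108
The 2 values of 167 occupy positions 1–2 → average rank (1+2)/2 = 1.5.
Sample 1 values → pooled ranks: 110→10, 133→5, 167→1.5, 149→3, 132→6, 108→12
Rank sum = 10 + 5 + 1.5 + 3 + 6 + 12 = 37.5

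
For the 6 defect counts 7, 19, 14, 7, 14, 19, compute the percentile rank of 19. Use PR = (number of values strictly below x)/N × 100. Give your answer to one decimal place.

N = 6.
Strictly below 19: 4. Equal to 19: 2.
PR = 4/6 × 100 = 66.7

66.7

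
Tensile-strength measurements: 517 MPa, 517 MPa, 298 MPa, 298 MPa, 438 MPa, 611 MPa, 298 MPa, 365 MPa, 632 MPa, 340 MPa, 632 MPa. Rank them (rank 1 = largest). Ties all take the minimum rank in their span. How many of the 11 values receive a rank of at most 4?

Sorted (descending): 632, 632, 611, 517, 517, 438, 365, 340, 298, 298, 298
The 2 values of 632 occupy positions 1–2 → each gets rank 1.
The 2 values of 517 occupy positions 4–5 → each gets rank 4.
The 3 values of 298 occupy positions 9–11 → each gets rank 9.
Ranks ≤ 4: {1, 1, 3, 4, 4} → 5 values.

5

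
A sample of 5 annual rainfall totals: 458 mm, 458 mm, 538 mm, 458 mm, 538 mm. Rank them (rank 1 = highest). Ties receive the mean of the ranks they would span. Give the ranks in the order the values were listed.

Sorted (descending): 538, 538, 458, 458, 458
The 2 values of 538 occupy positions 1–2 → average rank (1+2)/2 = 1.5.
The 3 values of 458 occupy positions 3–5 → average rank 4.

4, 4, 1.5, 4, 1.5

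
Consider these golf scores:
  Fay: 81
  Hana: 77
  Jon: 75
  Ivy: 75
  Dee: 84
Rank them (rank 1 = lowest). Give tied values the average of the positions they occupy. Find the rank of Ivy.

Sorted (ascending): 75, 75, 77, 81, 84
The 2 values of 75 occupy positions 1–2 → average rank (1+2)/2 = 1.5.
Ivy has value 75 → rank 1.5.

1.5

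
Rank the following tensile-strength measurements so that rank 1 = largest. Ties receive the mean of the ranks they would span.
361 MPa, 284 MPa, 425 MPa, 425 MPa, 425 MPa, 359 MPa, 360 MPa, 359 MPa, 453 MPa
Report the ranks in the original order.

Sorted (descending): 453, 425, 425, 425, 361, 360, 359, 359, 284
The 3 values of 425 occupy positions 2–4 → average rank 3.
The 2 values of 359 occupy positions 7–8 → average rank (7+8)/2 = 7.5.

5, 9, 3, 3, 3, 7.5, 6, 7.5, 1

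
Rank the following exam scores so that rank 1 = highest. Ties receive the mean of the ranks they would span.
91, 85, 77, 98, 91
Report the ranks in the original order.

Sorted (descending): 98, 91, 91, 85, 77
The 2 values of 91 occupy positions 2–3 → average rank (2+3)/2 = 2.5.

2.5, 4, 5, 1, 2.5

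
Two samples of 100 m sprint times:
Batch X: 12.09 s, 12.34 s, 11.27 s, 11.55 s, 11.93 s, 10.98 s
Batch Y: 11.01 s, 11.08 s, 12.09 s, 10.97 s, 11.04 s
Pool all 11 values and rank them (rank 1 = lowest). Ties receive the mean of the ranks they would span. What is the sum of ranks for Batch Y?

Sorted (ascending): 10.97, 10.98, 11.01, 11.04, 11.08, 11.27, 11.55, 11.93, 12.09, 12.09, 12.34
The 2 values of 12.09 occupy positions 9–10 → average rank (9+10)/2 = 9.5.
Batch Y values → pooled ranks: 11.01→3, 11.08→5, 12.09→9.5, 10.97→1, 11.04→4
Rank sum = 3 + 5 + 9.5 + 1 + 4 = 22.5

22.5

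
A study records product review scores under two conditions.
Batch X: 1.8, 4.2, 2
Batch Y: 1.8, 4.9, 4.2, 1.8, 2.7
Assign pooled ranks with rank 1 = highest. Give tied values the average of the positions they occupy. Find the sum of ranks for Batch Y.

21.5

Sorted (descending): 4.9, 4.2, 4.2, 2.7, 2, 1.8, 1.8, 1.8
The 2 values of 4.2 occupy positions 2–3 → average rank (2+3)/2 = 2.5.
The 3 values of 1.8 occupy positions 6–8 → average rank 7.
Batch Y values → pooled ranks: 1.8→7, 4.9→1, 4.2→2.5, 1.8→7, 2.7→4
Rank sum = 7 + 1 + 2.5 + 7 + 4 = 21.5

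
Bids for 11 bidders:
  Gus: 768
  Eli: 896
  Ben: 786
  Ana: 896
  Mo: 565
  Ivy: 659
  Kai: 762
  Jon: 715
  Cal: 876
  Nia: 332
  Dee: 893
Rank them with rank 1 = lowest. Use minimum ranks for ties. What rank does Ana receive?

10

Sorted (ascending): 332, 565, 659, 715, 762, 768, 786, 876, 893, 896, 896
The 2 values of 896 occupy positions 10–11 → each gets rank 10.
Ana has value 896 → rank 10.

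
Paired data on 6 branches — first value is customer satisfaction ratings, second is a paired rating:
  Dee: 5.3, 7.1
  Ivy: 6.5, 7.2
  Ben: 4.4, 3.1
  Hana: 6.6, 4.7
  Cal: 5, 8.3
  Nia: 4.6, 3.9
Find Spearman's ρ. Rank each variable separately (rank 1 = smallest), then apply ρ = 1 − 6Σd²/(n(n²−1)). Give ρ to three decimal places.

Ranks of variable 1: 4, 5, 1, 6, 3, 2
Ranks of variable 2: 4, 5, 1, 3, 6, 2
d = r₁ − r₂: 0, 0, 0, 3, -3, 0
d²: 0, 0, 0, 9, 9, 0; Σd² = 18
ρ = 1 − 6·18/(6·35) = 1 − 108/210 = 0.486

0.486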